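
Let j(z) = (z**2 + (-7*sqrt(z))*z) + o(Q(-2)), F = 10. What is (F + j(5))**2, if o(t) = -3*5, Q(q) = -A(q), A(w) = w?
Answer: 6525 - 1400*sqrt(5) ≈ 3394.5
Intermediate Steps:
Q(q) = -q
o(t) = -15
j(z) = -15 + z**2 - 7*z**(3/2) (j(z) = (z**2 + (-7*sqrt(z))*z) - 15 = (z**2 - 7*z**(3/2)) - 15 = -15 + z**2 - 7*z**(3/2))
(F + j(5))**2 = (10 + (-15 + 5**2 - 35*sqrt(5)))**2 = (10 + (-15 + 25 - 35*sqrt(5)))**2 = (10 + (10 - 35*sqrt(5)))**2 = (20 - 35*sqrt(5))**2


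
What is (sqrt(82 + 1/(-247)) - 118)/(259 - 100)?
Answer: -118/159 + sqrt(5002491)/39273 ≈ -0.68519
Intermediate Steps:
(sqrt(82 + 1/(-247)) - 118)/(259 - 100) = (sqrt(82 - 1/247) - 118)/159 = (sqrt(20253/247) - 118)*(1/159) = (sqrt(5002491)/247 - 118)*(1/159) = (-118 + sqrt(5002491)/247)*(1/159) = -118/159 + sqrt(5002491)/39273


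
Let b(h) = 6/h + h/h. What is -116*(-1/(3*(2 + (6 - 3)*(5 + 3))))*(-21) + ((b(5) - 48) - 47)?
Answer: -8062/65 ≈ -124.03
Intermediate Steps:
b(h) = 1 + 6/h (b(h) = 6/h + 1 = 1 + 6/h)
-116*(-1/(3*(2 + (6 - 3)*(5 + 3))))*(-21) + ((b(5) - 48) - 47) = -116*(-1/(3*(2 + (6 - 3)*(5 + 3))))*(-21) + (((6 + 5)/5 - 48) - 47) = -116*(-1/(3*(2 + 3*8)))*(-21) + (((1/5)*11 - 48) - 47) = -116*(-1/(3*(2 + 24)))*(-21) + ((11/5 - 48) - 47) = -116/((-3*26))*(-21) + (-229/5 - 47) = -116/(-78)*(-21) - 464/5 = -116*(-1/78)*(-21) - 464/5 = (58/39)*(-21) - 464/5 = -406/13 - 464/5 = -8062/65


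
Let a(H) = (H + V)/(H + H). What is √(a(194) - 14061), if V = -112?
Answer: I*√529191842/194 ≈ 118.58*I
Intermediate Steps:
a(H) = (-112 + H)/(2*H) (a(H) = (H - 112)/(H + H) = (-112 + H)/((2*H)) = (-112 + H)*(1/(2*H)) = (-112 + H)/(2*H))
√(a(194) - 14061) = √((½)*(-112 + 194)/194 - 14061) = √((½)*(1/194)*82 - 14061) = √(41/194 - 14061) = √(-2727793/194) = I*√529191842/194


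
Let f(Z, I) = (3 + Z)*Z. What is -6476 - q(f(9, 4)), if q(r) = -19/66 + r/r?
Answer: -427463/66 ≈ -6476.7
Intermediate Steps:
f(Z, I) = Z*(3 + Z)
q(r) = 47/66 (q(r) = -19*1/66 + 1 = -19/66 + 1 = 47/66)
-6476 - q(f(9, 4)) = -6476 - 1*47/66 = -6476 - 47/66 = -427463/66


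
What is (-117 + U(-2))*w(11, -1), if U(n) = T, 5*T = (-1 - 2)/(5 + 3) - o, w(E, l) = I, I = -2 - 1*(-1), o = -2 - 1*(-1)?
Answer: 935/8 ≈ 116.88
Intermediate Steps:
o = -1 (o = -2 + 1 = -1)
I = -1 (I = -2 + 1 = -1)
w(E, l) = -1
T = 1/8 (T = ((-1 - 2)/(5 + 3) - 1*(-1))/5 = (-3/8 + 1)/5 = (1/5)*(5/8) = 1/8 ≈ 0.12500)
U(n) = 1/8
(-117 + U(-2))*w(11, -1) = (-117 + 1/8)*(-1) = -935/8*(-1) = 935/8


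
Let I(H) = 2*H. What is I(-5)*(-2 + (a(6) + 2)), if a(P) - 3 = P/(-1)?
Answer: 30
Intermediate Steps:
a(P) = 3 - P (a(P) = 3 + P/(-1) = 3 + P*(-1) = 3 - P)
I(-5)*(-2 + (a(6) + 2)) = (2*(-5))*(-2 + ((3 - 1*6) + 2)) = -10*(-2 + ((3 - 6) + 2)) = -10*(-2 + (-3 + 2)) = -10*(-2 - 1) = -10*(-3) = 30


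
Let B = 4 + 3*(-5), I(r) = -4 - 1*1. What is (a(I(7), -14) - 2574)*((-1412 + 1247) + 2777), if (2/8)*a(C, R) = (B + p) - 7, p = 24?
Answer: -6660600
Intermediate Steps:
I(r) = -5 (I(r) = -4 - 1 = -5)
B = -11 (B = 4 - 15 = -11)
a(C, R) = 24 (a(C, R) = 4*((-11 + 24) - 7) = 4*(13 - 7) = 4*6 = 24)
(a(I(7), -14) - 2574)*((-1412 + 1247) + 2777) = (24 - 2574)*((-1412 + 1247) + 2777) = -2550*(-165 + 2777) = -2550*2612 = -6660600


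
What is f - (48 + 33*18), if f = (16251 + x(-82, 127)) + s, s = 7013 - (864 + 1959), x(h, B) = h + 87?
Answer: 19804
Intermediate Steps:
x(h, B) = 87 + h
s = 4190 (s = 7013 - 1*2823 = 7013 - 2823 = 4190)
f = 20446 (f = (16251 + (87 - 82)) + 4190 = (16251 + 5) + 4190 = 16256 + 4190 = 20446)
f - (48 + 33*18) = 20446 - (48 + 33*18) = 20446 - (48 + 594) = 20446 - 1*642 = 20446 - 642 = 19804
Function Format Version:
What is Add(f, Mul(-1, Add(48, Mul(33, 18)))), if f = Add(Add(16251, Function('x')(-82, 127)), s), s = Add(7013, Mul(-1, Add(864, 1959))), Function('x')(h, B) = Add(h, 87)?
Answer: 19804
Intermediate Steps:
Function('x')(h, B) = Add(87, h)
s = 4190 (s = Add(7013, Mul(-1, 2823)) = Add(7013, -2823) = 4190)
f = 20446 (f = Add(Add(16251, Add(87, -82)), 4190) = Add(Add(16251, 5), 4190) = Add(16256, 4190) = 20446)
Add(f, Mul(-1, Add(48, Mul(33, 18)))) = Add(20446, Mul(-1, Add(48, Mul(33, 18)))) = Add(20446, Mul(-1, Add(48, 594))) = Add(20446, Mul(-1, 642)) = Add(20446, -642) = 19804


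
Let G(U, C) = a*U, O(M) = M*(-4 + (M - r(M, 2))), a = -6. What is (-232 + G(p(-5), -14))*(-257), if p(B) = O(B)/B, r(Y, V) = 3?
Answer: 41120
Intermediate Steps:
O(M) = M*(-7 + M) (O(M) = M*(-4 + (M - 1*3)) = M*(-4 + (M - 3)) = M*(-4 + (-3 + M)) = M*(-7 + M))
p(B) = -7 + B (p(B) = (B*(-7 + B))/B = -7 + B)
G(U, C) = -6*U
(-232 + G(p(-5), -14))*(-257) = (-232 - 6*(-7 - 5))*(-257) = (-232 - 6*(-12))*(-257) = (-232 + 72)*(-257) = -160*(-257) = 41120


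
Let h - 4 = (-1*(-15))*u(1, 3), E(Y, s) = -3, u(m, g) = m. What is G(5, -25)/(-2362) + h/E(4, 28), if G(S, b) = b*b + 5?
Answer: -23384/3543 ≈ -6.6001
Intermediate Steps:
G(S, b) = 5 + b² (G(S, b) = b² + 5 = 5 + b²)
h = 19 (h = 4 - 1*(-15)*1 = 4 + 15*1 = 4 + 15 = 19)
G(5, -25)/(-2362) + h/E(4, 28) = (5 + (-25)²)/(-2362) + 19/(-3) = (5 + 625)*(-1/2362) + 19*(-⅓) = 630*(-1/2362) - 19/3 = -315/1181 - 19/3 = -23384/3543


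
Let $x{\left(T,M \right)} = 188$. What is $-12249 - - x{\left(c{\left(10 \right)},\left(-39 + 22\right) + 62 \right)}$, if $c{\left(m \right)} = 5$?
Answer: $-12061$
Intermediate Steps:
$-12249 - - x{\left(c{\left(10 \right)},\left(-39 + 22\right) + 62 \right)} = -12249 - \left(-1\right) 188 = -12249 - -188 = -12249 + 188 = -12061$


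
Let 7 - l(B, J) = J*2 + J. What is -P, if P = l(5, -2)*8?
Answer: -104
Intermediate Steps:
l(B, J) = 7 - 3*J (l(B, J) = 7 - (J*2 + J) = 7 - (2*J + J) = 7 - 3*J)
P = 104 (P = (7 - 3*(-2))*8 = (7 + 6)*8 = 13*8 = 104)
-P = -1*104 = -104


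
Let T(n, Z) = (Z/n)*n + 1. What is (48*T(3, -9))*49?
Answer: -18816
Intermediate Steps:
T(n, Z) = 1 + Z (T(n, Z) = Z + 1 = 1 + Z)
(48*T(3, -9))*49 = (48*(1 - 9))*49 = (48*(-8))*49 = -384*49 = -18816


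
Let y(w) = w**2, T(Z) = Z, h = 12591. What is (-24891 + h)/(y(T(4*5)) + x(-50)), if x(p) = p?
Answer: -246/7 ≈ -35.143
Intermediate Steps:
(-24891 + h)/(y(T(4*5)) + x(-50)) = (-24891 + 12591)/((4*5)**2 - 50) = -12300/(20**2 - 50) = -12300/(400 - 50) = -12300/350 = -12300*1/350 = -246/7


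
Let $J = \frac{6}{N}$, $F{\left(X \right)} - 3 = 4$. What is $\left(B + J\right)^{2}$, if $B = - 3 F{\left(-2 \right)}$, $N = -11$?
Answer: $\frac{56169}{121} \approx 464.21$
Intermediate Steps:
$F{\left(X \right)} = 7$ ($F{\left(X \right)} = 3 + 4 = 7$)
$J = - \frac{6}{11}$ ($J = \frac{6}{-11} = 6 \left(- \frac{1}{11}\right) = - \frac{6}{11} \approx -0.54545$)
$B = -21$ ($B = \left(-3\right) 7 = -21$)
$\left(B + J\right)^{2} = \left(-21 - \frac{6}{11}\right)^{2} = \left(- \frac{237}{11}\right)^{2} = \frac{56169}{121}$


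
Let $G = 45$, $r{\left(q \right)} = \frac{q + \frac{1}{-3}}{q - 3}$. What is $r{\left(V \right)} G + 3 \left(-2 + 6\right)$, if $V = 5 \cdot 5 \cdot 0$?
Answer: $17$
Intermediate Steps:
$V = 0$ ($V = 25 \cdot 0 = 0$)
$r{\left(q \right)} = \frac{- \frac{1}{3} + q}{-3 + q}$ ($r{\left(q \right)} = \frac{q - \frac{1}{3}}{-3 + q} = \frac{- \frac{1}{3} + q}{-3 + q}$)
$r{\left(V \right)} G + 3 \left(-2 + 6\right) = \frac{- \frac{1}{3} + 0}{-3 + 0} \cdot 45 + 3 \left(-2 + 6\right) = \frac{1}{-3} \left(- \frac{1}{3}\right) 45 + 3 \cdot 4 = \left(- \frac{1}{3}\right) \left(- \frac{1}{3}\right) 45 + 12 = \frac{1}{9} \cdot 45 + 12 = 5 + 12 = 17$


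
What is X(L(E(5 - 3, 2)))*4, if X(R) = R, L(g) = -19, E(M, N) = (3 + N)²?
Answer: -76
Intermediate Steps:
X(L(E(5 - 3, 2)))*4 = -19*4 = -76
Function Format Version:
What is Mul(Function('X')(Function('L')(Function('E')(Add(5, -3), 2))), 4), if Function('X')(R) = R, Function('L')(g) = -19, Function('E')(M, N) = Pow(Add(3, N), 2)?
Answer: -76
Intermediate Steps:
Mul(Function('X')(Function('L')(Function('E')(Add(5, -3), 2))), 4) = Mul(-19, 4) = -76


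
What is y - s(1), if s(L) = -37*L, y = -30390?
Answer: -30353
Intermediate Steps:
y - s(1) = -30390 - (-37) = -30390 - 1*(-37) = -30390 + 37 = -30353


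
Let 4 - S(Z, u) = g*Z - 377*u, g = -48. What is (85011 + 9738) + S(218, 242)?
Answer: 196451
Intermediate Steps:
S(Z, u) = 4 + 48*Z + 377*u (S(Z, u) = 4 - (-48*Z - 377*u) = 4 - (-377*u - 48*Z) = 4 + (48*Z + 377*u) = 4 + 48*Z + 377*u)
(85011 + 9738) + S(218, 242) = (85011 + 9738) + (4 + 48*218 + 377*242) = 94749 + (4 + 10464 + 91234) = 94749 + 101702 = 196451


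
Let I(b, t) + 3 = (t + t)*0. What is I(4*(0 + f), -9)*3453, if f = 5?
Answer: -10359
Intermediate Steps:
I(b, t) = -3 (I(b, t) = -3 + (t + t)*0 = -3 + (2*t)*0 = -3 + 0 = -3)
I(4*(0 + f), -9)*3453 = -3*3453 = -10359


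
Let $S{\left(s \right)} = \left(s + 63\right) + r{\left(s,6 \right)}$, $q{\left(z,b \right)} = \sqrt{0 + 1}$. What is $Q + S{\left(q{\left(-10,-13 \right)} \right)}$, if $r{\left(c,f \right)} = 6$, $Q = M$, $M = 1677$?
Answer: $1747$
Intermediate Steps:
$q{\left(z,b \right)} = 1$ ($q{\left(z,b \right)} = \sqrt{1} = 1$)
$Q = 1677$
$S{\left(s \right)} = 69 + s$ ($S{\left(s \right)} = \left(s + 63\right) + 6 = \left(63 + s\right) + 6 = 69 + s$)
$Q + S{\left(q{\left(-10,-13 \right)} \right)} = 1677 + \left(69 + 1\right) = 1677 + 70 = 1747$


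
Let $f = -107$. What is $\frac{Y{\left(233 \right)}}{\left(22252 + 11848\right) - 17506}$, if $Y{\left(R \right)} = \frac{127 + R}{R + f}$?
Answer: $\frac{10}{58079} \approx 0.00017218$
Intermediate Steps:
$Y{\left(R \right)} = \frac{127 + R}{-107 + R}$ ($Y{\left(R \right)} = \frac{127 + R}{R - 107} = \frac{127 + R}{-107 + R}$)
$\frac{Y{\left(233 \right)}}{\left(22252 + 11848\right) - 17506} = \frac{\frac{1}{-107 + 233} \left(127 + 233\right)}{\left(22252 + 11848\right) - 17506} = \frac{\frac{1}{126} \cdot 360}{34100 - 17506} = \frac{\frac{1}{126} \cdot 360}{16594} = \frac{20}{7} \cdot \frac{1}{16594} = \frac{10}{58079}$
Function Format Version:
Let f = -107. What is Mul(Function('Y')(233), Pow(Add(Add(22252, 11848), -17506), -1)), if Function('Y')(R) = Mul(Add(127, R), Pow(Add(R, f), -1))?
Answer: Rational(10, 58079) ≈ 0.00017218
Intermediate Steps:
Function('Y')(R) = Mul(Pow(Add(-107, R), -1), Add(127, R)) (Function('Y')(R) = Mul(Add(127, R), Pow(Add(R, -107), -1)) = Mul(Add(127, R), Pow(Add(-107, R), -1)) = Mul(Pow(Add(-107, R), -1), Add(127, R)))
Mul(Function('Y')(233), Pow(Add(Add(22252, 11848), -17506), -1)) = Mul(Mul(Pow(Add(-107, 233), -1), Add(127, 233)), Pow(Add(Add(22252, 11848), -17506), -1)) = Mul(Mul(Pow(126, -1), 360), Pow(Add(34100, -17506), -1)) = Mul(Mul(Rational(1, 126), 360), Pow(16594, -1)) = Mul(Rational(20, 7), Rational(1, 16594)) = Rational(10, 58079)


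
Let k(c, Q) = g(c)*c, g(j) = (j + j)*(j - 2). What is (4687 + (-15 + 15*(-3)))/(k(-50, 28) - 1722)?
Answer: -4627/261722 ≈ -0.017679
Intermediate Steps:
g(j) = 2*j*(-2 + j) (g(j) = (2*j)*(-2 + j) = 2*j*(-2 + j))
k(c, Q) = 2*c**2*(-2 + c) (k(c, Q) = (2*c*(-2 + c))*c = 2*c**2*(-2 + c))
(4687 + (-15 + 15*(-3)))/(k(-50, 28) - 1722) = (4687 + (-15 + 15*(-3)))/(2*(-50)**2*(-2 - 50) - 1722) = (4687 + (-15 - 45))/(2*2500*(-52) - 1722) = (4687 - 60)/(-260000 - 1722) = 4627/(-261722) = 4627*(-1/261722) = -4627/261722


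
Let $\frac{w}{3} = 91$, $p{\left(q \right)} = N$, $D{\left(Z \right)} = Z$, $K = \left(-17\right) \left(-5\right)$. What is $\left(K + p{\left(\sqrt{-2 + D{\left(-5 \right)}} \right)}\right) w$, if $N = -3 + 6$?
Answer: $24024$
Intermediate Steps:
$N = 3$
$K = 85$
$p{\left(q \right)} = 3$
$w = 273$ ($w = 3 \cdot 91 = 273$)
$\left(K + p{\left(\sqrt{-2 + D{\left(-5 \right)}} \right)}\right) w = \left(85 + 3\right) 273 = 88 \cdot 273 = 24024$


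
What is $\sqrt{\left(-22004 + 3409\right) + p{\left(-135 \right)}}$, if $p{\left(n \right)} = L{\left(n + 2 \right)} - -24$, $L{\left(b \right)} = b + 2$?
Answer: $3 i \sqrt{2078} \approx 136.76 i$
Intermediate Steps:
$L{\left(b \right)} = 2 + b$
$p{\left(n \right)} = 28 + n$ ($p{\left(n \right)} = \left(2 + \left(n + 2\right)\right) - -24 = \left(2 + \left(2 + n\right)\right) + 24 = \left(4 + n\right) + 24 = 28 + n$)
$\sqrt{\left(-22004 + 3409\right) + p{\left(-135 \right)}} = \sqrt{\left(-22004 + 3409\right) + \left(28 - 135\right)} = \sqrt{-18595 - 107} = \sqrt{-18702} = 3 i \sqrt{2078}$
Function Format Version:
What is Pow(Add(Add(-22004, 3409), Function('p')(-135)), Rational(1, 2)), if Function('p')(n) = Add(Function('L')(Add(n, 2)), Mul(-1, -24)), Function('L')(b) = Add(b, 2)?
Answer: Mul(3, I, Pow(2078, Rational(1, 2))) ≈ Mul(136.76, I)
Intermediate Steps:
Function('L')(b) = Add(2, b)
Function('p')(n) = Add(28, n) (Function('p')(n) = Add(Add(2, Add(n, 2)), Mul(-1, -24)) = Add(Add(2, Add(2, n)), 24) = Add(Add(4, n), 24) = Add(28, n))
Pow(Add(Add(-22004, 3409), Function('p')(-135)), Rational(1, 2)) = Pow(Add(Add(-22004, 3409), Add(28, -135)), Rational(1, 2)) = Pow(Add(-18595, -107), Rational(1, 2)) = Pow(-18702, Rational(1, 2)) = Mul(3, I, Pow(2078, Rational(1, 2)))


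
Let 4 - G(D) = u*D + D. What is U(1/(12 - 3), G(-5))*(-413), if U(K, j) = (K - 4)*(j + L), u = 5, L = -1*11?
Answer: 332465/9 ≈ 36941.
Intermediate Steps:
L = -11
G(D) = 4 - 6*D (G(D) = 4 - (5*D + D) = 4 - 6*D)
U(K, j) = (-11 + j)*(-4 + K) (U(K, j) = (K - 4)*(j - 11) = (-4 + K)*(-11 + j) = (-11 + j)*(-4 + K))
U(1/(12 - 3), G(-5))*(-413) = (44 - 11/(12 - 3) - 4*(4 - 6*(-5)) + (4 - 6*(-5))/(12 - 3))*(-413) = (44 - 11/9 - 4*(4 + 30) + (4 + 30)/9)*(-413) = (44 - 11*⅑ - 4*34 + (⅑)*34)*(-413) = (44 - 11/9 - 136 + 34/9)*(-413) = -805/9*(-413) = 332465/9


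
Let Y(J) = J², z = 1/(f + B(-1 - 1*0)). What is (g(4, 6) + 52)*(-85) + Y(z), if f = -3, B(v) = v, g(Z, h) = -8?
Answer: -59839/16 ≈ -3739.9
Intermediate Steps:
z = -¼ (z = 1/(-3 + (-1 - 1*0)) = 1/(-3 + (-1 + 0)) = 1/(-3 - 1) = 1/(-4) = -¼ ≈ -0.25000)
(g(4, 6) + 52)*(-85) + Y(z) = (-8 + 52)*(-85) + (-¼)² = 44*(-85) + 1/16 = -3740 + 1/16 = -59839/16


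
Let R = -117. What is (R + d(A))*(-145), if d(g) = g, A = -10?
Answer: 18415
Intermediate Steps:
(R + d(A))*(-145) = (-117 - 10)*(-145) = -127*(-145) = 18415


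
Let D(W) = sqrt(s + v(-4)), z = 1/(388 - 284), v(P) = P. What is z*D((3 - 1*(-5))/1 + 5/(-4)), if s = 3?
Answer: I/104 ≈ 0.0096154*I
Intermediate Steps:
z = 1/104 ≈ 0.0096154
D(W) = I (D(W) = sqrt(3 - 4) = sqrt(-1) = I)
z*D((3 - 1*(-5))/1 + 5/(-4)) = I/104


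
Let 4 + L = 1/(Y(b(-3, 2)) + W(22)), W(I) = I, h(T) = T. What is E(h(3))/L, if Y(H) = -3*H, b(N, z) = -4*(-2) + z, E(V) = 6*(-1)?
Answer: 16/11 ≈ 1.4545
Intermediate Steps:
E(V) = -6
b(N, z) = 8 + z
L = -33/8 (L = -4 + 1/(-3*(8 + 2) + 22) = -4 + 1/(-3*10 + 22) = -4 + 1/(-30 + 22) = -4 + 1/(-8) = -4 - ⅛ = -33/8 ≈ -4.1250)
E(h(3))/L = -6/(-33/8) = -6*(-8/33) = 16/11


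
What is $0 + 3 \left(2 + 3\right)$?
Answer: $15$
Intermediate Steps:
$0 + 3 \left(2 + 3\right) = 0 + 3 \cdot 5 = 0 + 15 = 15$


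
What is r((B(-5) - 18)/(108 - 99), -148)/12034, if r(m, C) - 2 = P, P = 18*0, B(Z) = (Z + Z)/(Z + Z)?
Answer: 1/6017 ≈ 0.00016620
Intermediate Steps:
B(Z) = 1 (B(Z) = (2*Z)/((2*Z)) = (2*Z)*(1/(2*Z)) = 1)
P = 0
r(m, C) = 2 (r(m, C) = 2 + 0 = 2)
r((B(-5) - 18)/(108 - 99), -148)/12034 = 2/12034 = 2*(1/12034) = 1/6017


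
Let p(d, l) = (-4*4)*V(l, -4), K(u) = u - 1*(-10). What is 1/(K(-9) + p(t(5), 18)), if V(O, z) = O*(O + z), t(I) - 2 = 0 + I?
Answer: -1/4031 ≈ -0.00024808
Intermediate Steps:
K(u) = 10 + u (K(u) = u + 10 = 10 + u)
t(I) = 2 + I (t(I) = 2 + (0 + I) = 2 + I)
p(d, l) = -16*l*(-4 + l) (p(d, l) = (-4*4)*(l*(l - 4)) = -16*l*(-4 + l))
1/(K(-9) + p(t(5), 18)) = 1/((10 - 9) + 16*18*(4 - 1*18)) = 1/(1 + 16*18*(4 - 18)) = 1/(1 + 16*18*(-14)) = 1/(1 - 4032) = 1/(-4031) = -1/4031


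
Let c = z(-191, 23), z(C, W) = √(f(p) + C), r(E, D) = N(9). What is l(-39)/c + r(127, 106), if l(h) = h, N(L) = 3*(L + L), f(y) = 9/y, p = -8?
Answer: 54 + 78*I*√3074/1537 ≈ 54.0 + 2.8137*I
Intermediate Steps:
N(L) = 6*L (N(L) = 3*(2*L) = 6*L)
r(E, D) = 54 (r(E, D) = 6*9 = 54)
z(C, W) = √(-9/8 + C) (z(C, W) = √(9/(-8) + C) = √(9*(-⅛) + C) = √(-9/8 + C))
c = I*√3074/4 (c = √(-18 + 16*(-191))/4 = √(-18 - 3056)/4 = √(-3074)/4 = (I*√3074)/4 = I*√3074/4 ≈ 13.861*I)
l(-39)/c + r(127, 106) = -39*(-2*I*√3074/1537) + 54 = -(-78)*I*√3074/1537 + 54 = 78*I*√3074/1537 + 54 = 54 + 78*I*√3074/1537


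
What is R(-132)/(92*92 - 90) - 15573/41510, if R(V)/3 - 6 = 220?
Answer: -51132261/173802370 ≈ -0.29420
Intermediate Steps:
R(V) = 678 (R(V) = 18 + 3*220 = 18 + 660 = 678)
R(-132)/(92*92 - 90) - 15573/41510 = 678/(92*92 - 90) - 15573/41510 = 678/(8464 - 90) - 15573*1/41510 = 678/8374 - 15573/41510 = 678*(1/8374) - 15573/41510 = 339/4187 - 15573/41510 = -51132261/173802370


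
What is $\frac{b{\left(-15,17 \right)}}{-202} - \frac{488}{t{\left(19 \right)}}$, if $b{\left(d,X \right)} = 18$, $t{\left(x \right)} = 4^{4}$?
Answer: $- \frac{6449}{3232} \approx -1.9954$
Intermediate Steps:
$t{\left(x \right)} = 256$
$\frac{b{\left(-15,17 \right)}}{-202} - \frac{488}{t{\left(19 \right)}} = \frac{18}{-202} - \frac{488}{256} = 18 \left(- \frac{1}{202}\right) - \frac{61}{32} = - \frac{9}{101} - \frac{61}{32} = - \frac{6449}{3232}$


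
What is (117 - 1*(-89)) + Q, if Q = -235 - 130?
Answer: -159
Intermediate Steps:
Q = -365
(117 - 1*(-89)) + Q = (117 - 1*(-89)) - 365 = (117 + 89) - 365 = 206 - 365 = -159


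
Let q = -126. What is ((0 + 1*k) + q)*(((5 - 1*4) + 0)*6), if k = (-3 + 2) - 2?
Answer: -774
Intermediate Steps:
k = -3 (k = -1 - 2 = -3)
((0 + 1*k) + q)*(((5 - 1*4) + 0)*6) = ((0 + 1*(-3)) - 126)*(((5 - 1*4) + 0)*6) = ((0 - 3) - 126)*(((5 - 4) + 0)*6) = (-3 - 126)*((1 + 0)*6) = -129*6 = -774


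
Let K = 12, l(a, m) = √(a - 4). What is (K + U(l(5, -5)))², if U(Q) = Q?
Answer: 169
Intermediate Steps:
l(a, m) = √(-4 + a)
(K + U(l(5, -5)))² = (12 + √(-4 + 5))² = (12 + √1)² = (12 + 1)² = 13² = 169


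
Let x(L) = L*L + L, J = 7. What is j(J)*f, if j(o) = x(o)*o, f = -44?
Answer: -17248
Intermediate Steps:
x(L) = L + L**2 (x(L) = L**2 + L = L + L**2)
j(o) = o**2*(1 + o) (j(o) = (o*(1 + o))*o = o**2*(1 + o))
j(J)*f = (7**2*(1 + 7))*(-44) = (49*8)*(-44) = 392*(-44) = -17248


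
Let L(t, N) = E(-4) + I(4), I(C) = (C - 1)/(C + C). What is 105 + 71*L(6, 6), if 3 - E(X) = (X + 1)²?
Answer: -2355/8 ≈ -294.38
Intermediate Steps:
E(X) = 3 - (1 + X)² (E(X) = 3 - (X + 1)² = 3 - (1 + X)²)
I(C) = (-1 + C)/(2*C) (I(C) = (-1 + C)/((2*C)) = (-1 + C)*(1/(2*C)) = (-1 + C)/(2*C))
L(t, N) = -45/8 (L(t, N) = (3 - (1 - 4)²) + (½)*(-1 + 4)/4 = (3 - 1*(-3)²) + (½)*(¼)*3 = (3 - 1*9) + 3/8 = (3 - 9) + 3/8 = -6 + 3/8 = -45/8)
105 + 71*L(6, 6) = 105 + 71*(-45/8) = 105 - 3195/8 = -2355/8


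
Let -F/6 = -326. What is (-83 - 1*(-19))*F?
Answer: -125184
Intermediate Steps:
F = 1956 (F = -6*(-326) = 1956)
(-83 - 1*(-19))*F = (-83 - 1*(-19))*1956 = (-83 + 19)*1956 = -64*1956 = -125184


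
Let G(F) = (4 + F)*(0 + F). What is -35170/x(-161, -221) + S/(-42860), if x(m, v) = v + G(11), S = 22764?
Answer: 188263927/300020 ≈ 627.50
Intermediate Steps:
G(F) = F*(4 + F) (G(F) = (4 + F)*F = F*(4 + F))
x(m, v) = 165 + v (x(m, v) = v + 11*(4 + 11) = v + 11*15 = v + 165 = 165 + v)
-35170/x(-161, -221) + S/(-42860) = -35170/(165 - 221) + 22764/(-42860) = -35170/(-56) + 22764*(-1/42860) = -35170*(-1/56) - 5691/10715 = 17585/28 - 5691/10715 = 188263927/300020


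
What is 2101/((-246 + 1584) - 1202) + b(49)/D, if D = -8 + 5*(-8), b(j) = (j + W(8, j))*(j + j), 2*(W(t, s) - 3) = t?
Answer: -40345/408 ≈ -98.885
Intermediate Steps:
W(t, s) = 3 + t/2
b(j) = 2*j*(7 + j) (b(j) = (j + (3 + (½)*8))*(j + j) = (j + (3 + 4))*(2*j) = (j + 7)*(2*j) = (7 + j)*(2*j) = 2*j*(7 + j))
D = -48 (D = -8 - 40 = -48)
2101/((-246 + 1584) - 1202) + b(49)/D = 2101/((-246 + 1584) - 1202) + (2*49*(7 + 49))/(-48) = 2101/(1338 - 1202) + (2*49*56)*(-1/48) = 2101/136 + 5488*(-1/48) = 2101*(1/136) - 343/3 = 2101/136 - 343/3 = -40345/408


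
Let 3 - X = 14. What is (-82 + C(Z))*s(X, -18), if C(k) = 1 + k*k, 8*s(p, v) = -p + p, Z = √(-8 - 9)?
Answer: 0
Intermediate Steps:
X = -11 (X = 3 - 1*14 = 3 - 14 = -11)
Z = I*√17 (Z = √(-17) = I*√17 ≈ 4.1231*I)
s(p, v) = 0 (s(p, v) = (-p + p)/8 = (⅛)*0 = 0)
C(k) = 1 + k²
(-82 + C(Z))*s(X, -18) = (-82 + (1 + (I*√17)²))*0 = (-82 + (1 - 17))*0 = (-82 - 16)*0 = -98*0 = 0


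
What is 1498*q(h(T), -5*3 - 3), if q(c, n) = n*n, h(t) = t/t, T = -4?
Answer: 485352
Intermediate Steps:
h(t) = 1
q(c, n) = n²
1498*q(h(T), -5*3 - 3) = 1498*(-5*3 - 3)² = 1498*(-15 - 3)² = 1498*(-18)² = 1498*324 = 485352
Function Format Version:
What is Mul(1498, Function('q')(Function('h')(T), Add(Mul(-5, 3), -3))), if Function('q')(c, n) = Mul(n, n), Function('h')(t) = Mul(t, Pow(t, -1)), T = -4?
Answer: 485352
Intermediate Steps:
Function('h')(t) = 1
Function('q')(c, n) = Pow(n, 2)
Mul(1498, Function('q')(Function('h')(T), Add(Mul(-5, 3), -3))) = Mul(1498, Pow(Add(Mul(-5, 3), -3), 2)) = Mul(1498, Pow(Add(-15, -3), 2)) = Mul(1498, Pow(-18, 2)) = Mul(1498, 324) = 485352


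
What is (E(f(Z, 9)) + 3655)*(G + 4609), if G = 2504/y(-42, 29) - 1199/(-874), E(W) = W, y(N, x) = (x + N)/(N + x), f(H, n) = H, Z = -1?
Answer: 11360214747/437 ≈ 2.5996e+7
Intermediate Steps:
y(N, x) = 1 (y(N, x) = (N + x)/(N + x) = 1)
G = 2189695/874 (G = 2504/1 - 1199/(-874) = 2504*1 - 1199*(-1/874) = 2504 + 1199/874 = 2189695/874 ≈ 2505.4)
(E(f(Z, 9)) + 3655)*(G + 4609) = (-1 + 3655)*(2189695/874 + 4609) = 3654*(6217961/874) = 11360214747/437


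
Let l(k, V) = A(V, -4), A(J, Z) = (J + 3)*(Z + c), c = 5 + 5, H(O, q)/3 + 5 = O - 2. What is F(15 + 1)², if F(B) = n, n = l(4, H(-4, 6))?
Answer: 32400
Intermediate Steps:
H(O, q) = -21 + 3*O (H(O, q) = -15 + 3*(O - 2) = -15 + 3*(-2 + O) = -15 + (-6 + 3*O) = -21 + 3*O)
c = 10
A(J, Z) = (3 + J)*(10 + Z) (A(J, Z) = (J + 3)*(Z + 10) = (3 + J)*(10 + Z))
l(k, V) = 18 + 6*V (l(k, V) = 30 + 3*(-4) + 10*V + V*(-4) = 30 - 12 + 10*V - 4*V = 18 + 6*V)
n = -180 (n = 18 + 6*(-21 + 3*(-4)) = 18 + 6*(-21 - 12) = 18 + 6*(-33) = 18 - 198 = -180)
F(B) = -180
F(15 + 1)² = (-180)² = 32400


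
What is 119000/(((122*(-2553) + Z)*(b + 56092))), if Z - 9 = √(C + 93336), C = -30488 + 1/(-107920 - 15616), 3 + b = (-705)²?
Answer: -2289331041144000/3314164808204145822109 - 238000*√59945770858967/3314164808204145822109 ≈ -6.9133e-7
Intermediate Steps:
b = 497022 (b = -3 + (-705)² = -3 + 497025 = 497022)
C = -3766365569/123536 (C = -30488 + 1/(-123536) = -30488 - 1/123536 = -3766365569/123536 ≈ -30488.)
Z = 9 + √59945770858967/30884 (Z = 9 + √(-3766365569/123536 + 93336) = 9 + √(7763990527/123536) = 9 + √59945770858967/30884 ≈ 259.69)
119000/(((122*(-2553) + Z)*(b + 56092))) = 119000/(((122*(-2553) + (9 + √59945770858967/30884))*(497022 + 56092))) = 119000/(((-311466 + (9 + √59945770858967/30884))*553114)) = 119000/(((-311457 + √59945770858967/30884)*553114)) = 119000/(-172271227098 + 276557*√59945770858967/15442)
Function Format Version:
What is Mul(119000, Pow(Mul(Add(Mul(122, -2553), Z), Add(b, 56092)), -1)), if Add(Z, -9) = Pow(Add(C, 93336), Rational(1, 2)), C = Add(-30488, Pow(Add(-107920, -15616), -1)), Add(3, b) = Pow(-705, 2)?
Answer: Add(Rational(-2289331041144000, 3314164808204145822109), Mul(Rational(-238000, 3314164808204145822109), Pow(59945770858967, Rational(1, 2)))) ≈ -6.9133e-7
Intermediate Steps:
b = 497022 (b = Add(-3, Pow(-705, 2)) = Add(-3, 497025) = 497022)
C = Rational(-3766365569, 123536) (C = Add(-30488, Pow(-123536, -1)) = Add(-30488, Rational(-1, 123536)) = Rational(-3766365569, 123536) ≈ -30488.)
Z = Add(9, Mul(Rational(1, 30884), Pow(59945770858967, Rational(1, 2)))) (Z = Add(9, Pow(Add(Rational(-3766365569, 123536), 93336), Rational(1, 2))) = Add(9, Pow(Rational(7763990527, 123536), Rational(1, 2))) = Add(9, Mul(Rational(1, 30884), Pow(59945770858967, Rational(1, 2)))) ≈ 259.69)
Mul(119000, Pow(Mul(Add(Mul(122, -2553), Z), Add(b, 56092)), -1)) = Mul(119000, Pow(Mul(Add(Mul(122, -2553), Add(9, Mul(Rational(1, 30884), Pow(59945770858967, Rational(1, 2))))), Add(497022, 56092)), -1)) = Mul(119000, Pow(Mul(Add(-311466, Add(9, Mul(Rational(1, 30884), Pow(59945770858967, Rational(1, 2))))), 553114), -1)) = Mul(119000, Pow(Mul(Add(-311457, Mul(Rational(1, 30884), Pow(59945770858967, Rational(1, 2)))), 553114), -1)) = Mul(119000, Pow(Add(-172271227098, Mul(Rational(276557, 15442), Pow(59945770858967, Rational(1, 2)))), -1))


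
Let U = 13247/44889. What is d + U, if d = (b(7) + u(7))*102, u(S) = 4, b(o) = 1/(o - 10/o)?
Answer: 19149773/44889 ≈ 426.60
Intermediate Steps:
d = 5542/13 (d = (7/(-10 + 7**2) + 4)*102 = (7/(-10 + 49) + 4)*102 = (7/39 + 4)*102 = (163/39)*102 = 5542/13 ≈ 426.31)
U = 1019/3453 (U = 13247*(1/44889) = 1019/3453 ≈ 0.29511)
d + U = 5542/13 + 1019/3453 = 19149773/44889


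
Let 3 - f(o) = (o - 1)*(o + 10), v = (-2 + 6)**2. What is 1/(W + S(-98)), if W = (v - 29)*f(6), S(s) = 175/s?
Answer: 14/13989 ≈ 0.0010008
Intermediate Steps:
v = 16 (v = 4**2 = 16)
f(o) = 3 - (-1 + o)*(10 + o) (f(o) = 3 - (o - 1)*(o + 10) = 3 - (-1 + o)*(10 + o))
W = 1001 (W = (16 - 29)*(13 - 1*6**2 - 9*6) = -13*(13 - 1*36 - 54) = -13*(13 - 36 - 54) = -13*(-77) = 1001)
1/(W + S(-98)) = 1/(1001 + 175/(-98)) = 1/(1001 + 175*(-1/98)) = 1/(1001 - 25/14) = 1/(13989/14) = 14/13989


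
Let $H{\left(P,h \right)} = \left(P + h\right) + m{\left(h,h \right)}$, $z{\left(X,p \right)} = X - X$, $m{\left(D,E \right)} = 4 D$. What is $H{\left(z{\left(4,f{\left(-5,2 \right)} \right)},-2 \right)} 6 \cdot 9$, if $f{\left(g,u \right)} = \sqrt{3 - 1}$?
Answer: $-540$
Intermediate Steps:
$f{\left(g,u \right)} = \sqrt{2}$
$z{\left(X,p \right)} = 0$
$H{\left(P,h \right)} = P + 5 h$ ($H{\left(P,h \right)} = \left(P + h\right) + 4 h = P + 5 h$)
$H{\left(z{\left(4,f{\left(-5,2 \right)} \right)},-2 \right)} 6 \cdot 9 = \left(0 + 5 \left(-2\right)\right) 6 \cdot 9 = \left(0 - 10\right) 6 \cdot 9 = \left(-10\right) 6 \cdot 9 = \left(-60\right) 9 = -540$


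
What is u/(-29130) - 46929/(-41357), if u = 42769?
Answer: -401755763/1204729410 ≈ -0.33348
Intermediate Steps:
u/(-29130) - 46929/(-41357) = 42769/(-29130) - 46929/(-41357) = 42769*(-1/29130) - 46929*(-1/41357) = -42769/29130 + 46929/41357 = -401755763/1204729410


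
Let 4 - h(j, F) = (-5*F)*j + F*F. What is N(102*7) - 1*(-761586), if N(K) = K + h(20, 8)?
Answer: 763040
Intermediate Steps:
h(j, F) = 4 - F**2 + 5*F*j (h(j, F) = 4 - ((-5*F)*j + F*F) = 4 - (-5*F*j + F**2) = 4 - (F**2 - 5*F*j) = 4 + (-F**2 + 5*F*j) = 4 - F**2 + 5*F*j)
N(K) = 740 + K (N(K) = K + (4 - 1*8**2 + 5*8*20) = K + (4 - 1*64 + 800) = K + (4 - 64 + 800) = K + 740 = 740 + K)
N(102*7) - 1*(-761586) = (740 + 102*7) - 1*(-761586) = (740 + 714) + 761586 = 1454 + 761586 = 763040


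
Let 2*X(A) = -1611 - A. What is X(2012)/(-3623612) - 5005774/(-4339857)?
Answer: 36293688773287/31451915806968 ≈ 1.1539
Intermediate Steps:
X(A) = -1611/2 - A/2 (X(A) = (-1611 - A)/2 = -1611/2 - A/2)
X(2012)/(-3623612) - 5005774/(-4339857) = (-1611/2 - ½*2012)/(-3623612) - 5005774/(-4339857) = (-1611/2 - 1006)*(-1/3623612) - 5005774*(-1/4339857) = -3623/2*(-1/3623612) + 5005774/4339857 = 3623/7247224 + 5005774/4339857 = 36293688773287/31451915806968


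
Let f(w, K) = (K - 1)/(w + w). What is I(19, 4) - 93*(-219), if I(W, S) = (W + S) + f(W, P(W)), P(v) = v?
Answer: 387419/19 ≈ 20390.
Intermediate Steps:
f(w, K) = (-1 + K)/(2*w) (f(w, K) = (-1 + K)/((2*w)) = (-1 + K)*(1/(2*w)) = (-1 + K)/(2*w))
I(W, S) = S + W + (-1 + W)/(2*W) (I(W, S) = (W + S) + (-1 + W)/(2*W) = (S + W) + (-1 + W)/(2*W) = S + W + (-1 + W)/(2*W))
I(19, 4) - 93*(-219) = (½ + 4 + 19 - ½/19) - 93*(-219) = (½ + 4 + 19 - ½*1/19) + 20367 = (½ + 4 + 19 - 1/38) + 20367 = 446/19 + 20367 = 387419/19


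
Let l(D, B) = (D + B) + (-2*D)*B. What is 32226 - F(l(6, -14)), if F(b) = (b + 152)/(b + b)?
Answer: 1289001/40 ≈ 32225.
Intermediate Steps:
l(D, B) = B + D - 2*B*D (l(D, B) = (B + D) - 2*B*D = B + D - 2*B*D)
F(b) = (152 + b)/(2*b) (F(b) = (152 + b)/((2*b)) = (152 + b)*(1/(2*b)) = (152 + b)/(2*b))
32226 - F(l(6, -14)) = 32226 - (152 + (-14 + 6 - 2*(-14)*6))/(2*(-14 + 6 - 2*(-14)*6)) = 32226 - (152 + (-14 + 6 + 168))/(2*(-14 + 6 + 168)) = 32226 - (152 + 160)/(2*160) = 32226 - 312/(2*160) = 32226 - 1*39/40 = 32226 - 39/40 = 1289001/40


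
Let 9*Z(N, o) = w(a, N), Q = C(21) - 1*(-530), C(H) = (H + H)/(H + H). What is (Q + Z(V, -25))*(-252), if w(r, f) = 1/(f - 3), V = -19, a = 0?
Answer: -1471918/11 ≈ -1.3381e+5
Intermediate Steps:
C(H) = 1 (C(H) = (2*H)/((2*H)) = (2*H)*(1/(2*H)) = 1)
w(r, f) = 1/(-3 + f)
Q = 531 (Q = 1 - 1*(-530) = 1 + 530 = 531)
Z(N, o) = 1/(9*(-3 + N))
(Q + Z(V, -25))*(-252) = (531 + 1/(9*(-3 - 19)))*(-252) = (531 + (⅑)/(-22))*(-252) = (531 + (⅑)*(-1/22))*(-252) = (531 - 1/198)*(-252) = (105137/198)*(-252) = -1471918/11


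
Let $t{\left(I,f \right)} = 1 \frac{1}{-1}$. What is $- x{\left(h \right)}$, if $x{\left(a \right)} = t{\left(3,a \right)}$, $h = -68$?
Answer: $1$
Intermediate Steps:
$t{\left(I,f \right)} = -1$ ($t{\left(I,f \right)} = 1 \left(-1\right) = -1$)
$x{\left(a \right)} = -1$
$- x{\left(h \right)} = \left(-1\right) \left(-1\right) = 1$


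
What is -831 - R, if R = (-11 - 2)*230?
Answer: 2159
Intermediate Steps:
R = -2990 (R = -13*230 = -2990)
-831 - R = -831 - 1*(-2990) = -831 + 2990 = 2159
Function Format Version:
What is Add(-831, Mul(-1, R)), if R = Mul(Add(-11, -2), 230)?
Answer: 2159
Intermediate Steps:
R = -2990 (R = Mul(-13, 230) = -2990)
Add(-831, Mul(-1, R)) = Add(-831, Mul(-1, -2990)) = Add(-831, 2990) = 2159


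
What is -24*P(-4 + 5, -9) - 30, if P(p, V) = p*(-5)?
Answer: 90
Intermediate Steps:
P(p, V) = -5*p
-24*P(-4 + 5, -9) - 30 = -(-120)*(-4 + 5) - 30 = -(-120) - 30 = -24*(-5) - 30 = 120 - 30 = 90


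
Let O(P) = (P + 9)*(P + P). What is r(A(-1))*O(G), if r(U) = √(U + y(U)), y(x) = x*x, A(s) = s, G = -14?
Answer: 0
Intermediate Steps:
y(x) = x²
r(U) = √(U + U²)
O(P) = 2*P*(9 + P) (O(P) = (9 + P)*(2*P) = 2*P*(9 + P))
r(A(-1))*O(G) = √(-(1 - 1))*(2*(-14)*(9 - 14)) = √(-1*0)*(2*(-14)*(-5)) = √0*140 = 0*140 = 0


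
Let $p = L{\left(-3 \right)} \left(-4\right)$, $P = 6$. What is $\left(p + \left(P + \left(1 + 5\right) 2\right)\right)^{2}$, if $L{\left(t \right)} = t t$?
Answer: $324$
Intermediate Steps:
$L{\left(t \right)} = t^{2}$
$p = -36$ ($p = \left(-3\right)^{2} \left(-4\right) = 9 \left(-4\right) = -36$)
$\left(p + \left(P + \left(1 + 5\right) 2\right)\right)^{2} = \left(-36 + \left(6 + \left(1 + 5\right) 2\right)\right)^{2} = \left(-36 + \left(6 + 6 \cdot 2\right)\right)^{2} = \left(-36 + \left(6 + 12\right)\right)^{2} = \left(-36 + 18\right)^{2} = \left(-18\right)^{2} = 324$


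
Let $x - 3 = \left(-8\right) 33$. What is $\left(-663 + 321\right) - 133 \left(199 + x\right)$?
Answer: $7904$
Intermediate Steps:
$x = -261$ ($x = 3 - 264 = -261$)
$\left(-663 + 321\right) - 133 \left(199 + x\right) = \left(-663 + 321\right) - 133 \left(199 - 261\right) = -342 - -8246 = -342 + 8246 = 7904$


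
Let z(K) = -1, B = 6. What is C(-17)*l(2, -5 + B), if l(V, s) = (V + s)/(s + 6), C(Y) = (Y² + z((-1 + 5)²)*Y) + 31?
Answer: 1011/7 ≈ 144.43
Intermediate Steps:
C(Y) = 31 + Y² - Y (C(Y) = (Y² - Y) + 31 = 31 + Y² - Y)
l(V, s) = (V + s)/(6 + s)
C(-17)*l(2, -5 + B) = (31 + (-17)² - 1*(-17))*((2 + (-5 + 6))/(6 + (-5 + 6))) = (31 + 289 + 17)*((2 + 1)/(6 + 1)) = 337*(3/7) = 1011/7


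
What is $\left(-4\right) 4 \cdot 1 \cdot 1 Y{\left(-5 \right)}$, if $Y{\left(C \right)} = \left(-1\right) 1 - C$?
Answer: $-64$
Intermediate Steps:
$Y{\left(C \right)} = -1 - C$
$\left(-4\right) 4 \cdot 1 \cdot 1 Y{\left(-5 \right)} = \left(-4\right) 4 \cdot 1 \cdot 1 \left(-1 - -5\right) = \left(-16\right) 1 \cdot 1 \left(-1 + 5\right) = \left(-16\right) 1 \cdot 4 = \left(-16\right) 4 = -64$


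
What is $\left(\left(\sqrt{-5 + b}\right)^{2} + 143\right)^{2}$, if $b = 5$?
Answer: $20449$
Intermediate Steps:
$\left(\left(\sqrt{-5 + b}\right)^{2} + 143\right)^{2} = \left(\left(\sqrt{-5 + 5}\right)^{2} + 143\right)^{2} = \left(\left(\sqrt{0}\right)^{2} + 143\right)^{2} = \left(0^{2} + 143\right)^{2} = \left(0 + 143\right)^{2} = 143^{2} = 20449$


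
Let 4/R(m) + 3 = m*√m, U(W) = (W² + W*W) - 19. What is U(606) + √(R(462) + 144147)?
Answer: 734453 + √(144147 - 4/(3 - 462*√462)) ≈ 7.3483e+5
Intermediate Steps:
U(W) = -19 + 2*W² (U(W) = (W² + W²) - 19 = 2*W² - 19 = -19 + 2*W²)
R(m) = 4/(-3 + m^(3/2)) (R(m) = 4/(-3 + m*√m) = 4/(-3 + m^(3/2)))
U(606) + √(R(462) + 144147) = (-19 + 2*606²) + √(4/(-3 + 462^(3/2)) + 144147) = (-19 + 2*367236) + √(4/(-3 + 462*√462) + 144147) = (-19 + 734472) + √(144147 + 4/(-3 + 462*√462)) = 734453 + √(144147 + 4/(-3 + 462*√462))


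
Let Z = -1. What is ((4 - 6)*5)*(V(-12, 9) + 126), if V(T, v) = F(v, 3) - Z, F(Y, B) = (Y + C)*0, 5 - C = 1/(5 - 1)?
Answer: -1270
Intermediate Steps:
C = 19/4 (C = 5 - 1/(5 - 1) = 5 - 1/4 = 5 - 1*¼ = 5 - ¼ = 19/4 ≈ 4.7500)
F(Y, B) = 0 (F(Y, B) = (Y + 19/4)*0 = (19/4 + Y)*0 = 0)
V(T, v) = 1 (V(T, v) = 0 - 1*(-1) = 0 + 1 = 1)
((4 - 6)*5)*(V(-12, 9) + 126) = ((4 - 6)*5)*(1 + 126) = -2*5*127 = -10*127 = -1270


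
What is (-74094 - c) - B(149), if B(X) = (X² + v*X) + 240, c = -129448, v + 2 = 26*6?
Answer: 9967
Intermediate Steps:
v = 154 (v = -2 + 26*6 = -2 + 156 = 154)
B(X) = 240 + X² + 154*X (B(X) = (X² + 154*X) + 240 = 240 + X² + 154*X)
(-74094 - c) - B(149) = (-74094 - 1*(-129448)) - (240 + 149² + 154*149) = (-74094 + 129448) - (240 + 22201 + 22946) = 55354 - 1*45387 = 55354 - 45387 = 9967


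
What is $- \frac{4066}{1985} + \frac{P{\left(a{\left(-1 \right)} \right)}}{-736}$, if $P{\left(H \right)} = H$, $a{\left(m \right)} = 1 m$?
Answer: $- \frac{2990591}{1460960} \approx -2.047$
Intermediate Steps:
$a{\left(m \right)} = m$
$- \frac{4066}{1985} + \frac{P{\left(a{\left(-1 \right)} \right)}}{-736} = - \frac{4066}{1985} - \frac{1}{-736} = \left(-4066\right) \frac{1}{1985} - - \frac{1}{736} = - \frac{4066}{1985} + \frac{1}{736} = - \frac{2990591}{1460960}$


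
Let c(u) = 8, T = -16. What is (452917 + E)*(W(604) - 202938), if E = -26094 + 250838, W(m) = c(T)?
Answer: -137517746730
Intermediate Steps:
W(m) = 8
E = 224744
(452917 + E)*(W(604) - 202938) = (452917 + 224744)*(8 - 202938) = 677661*(-202930) = -137517746730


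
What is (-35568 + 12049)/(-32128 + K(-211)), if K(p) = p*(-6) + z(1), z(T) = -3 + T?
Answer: 23519/30864 ≈ 0.76202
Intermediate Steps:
K(p) = -2 - 6*p (K(p) = p*(-6) + (-3 + 1) = -6*p - 2 = -2 - 6*p)
(-35568 + 12049)/(-32128 + K(-211)) = (-35568 + 12049)/(-32128 + (-2 - 6*(-211))) = -23519/(-32128 + (-2 + 1266)) = -23519/(-32128 + 1264) = -23519/(-30864) = -23519*(-1/30864) = 23519/30864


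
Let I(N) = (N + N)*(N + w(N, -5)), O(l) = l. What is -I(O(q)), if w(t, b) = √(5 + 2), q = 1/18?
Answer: -1/162 - √7/9 ≈ -0.30015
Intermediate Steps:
q = 1/18 ≈ 0.055556
w(t, b) = √7
I(N) = 2*N*(N + √7) (I(N) = (N + N)*(N + √7) = (2*N)*(N + √7) = 2*N*(N + √7))
-I(O(q)) = -2*(1/18 + √7)/18 = -(1/162 + √7/9) = -1/162 - √7/9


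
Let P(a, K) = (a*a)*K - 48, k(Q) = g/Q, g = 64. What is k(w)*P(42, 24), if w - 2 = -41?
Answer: -902144/13 ≈ -69396.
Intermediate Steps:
w = -39 (w = 2 - 41 = -39)
k(Q) = 64/Q
P(a, K) = -48 + K*a**2 (P(a, K) = a**2*K - 48 = K*a**2 - 48 = -48 + K*a**2)
k(w)*P(42, 24) = (64/(-39))*(-48 + 24*42**2) = (64*(-1/39))*(-48 + 24*1764) = -64*(-48 + 42336)/39 = -64/39*42288 = -902144/13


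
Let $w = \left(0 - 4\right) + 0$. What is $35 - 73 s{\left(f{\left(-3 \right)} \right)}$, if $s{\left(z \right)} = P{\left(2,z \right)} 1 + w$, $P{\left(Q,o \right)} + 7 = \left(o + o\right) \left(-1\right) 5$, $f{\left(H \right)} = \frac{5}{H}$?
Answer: $- \frac{1136}{3} \approx -378.67$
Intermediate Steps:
$w = -4$ ($w = -4 + 0 = -4$)
$P{\left(Q,o \right)} = -7 - 10 o$ ($P{\left(Q,o \right)} = -7 + \left(o + o\right) \left(-1\right) 5 = -7 + 2 o \left(-1\right) 5 = -7 + - 2 o 5 = -7 - 10 o$)
$s{\left(z \right)} = -11 - 10 z$ ($s{\left(z \right)} = \left(-7 - 10 z\right) 1 - 4 = \left(-7 - 10 z\right) - 4 = -11 - 10 z$)
$35 - 73 s{\left(f{\left(-3 \right)} \right)} = 35 - 73 \left(-11 - 10 \frac{5}{-3}\right) = 35 - 73 \left(-11 - 10 \cdot 5 \left(- \frac{1}{3}\right)\right) = 35 - 73 \left(-11 - - \frac{50}{3}\right) = 35 - 73 \left(-11 + \frac{50}{3}\right) = 35 - \frac{1241}{3} = - \frac{1136}{3}$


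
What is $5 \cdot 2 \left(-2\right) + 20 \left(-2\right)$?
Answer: $-60$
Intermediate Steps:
$5 \cdot 2 \left(-2\right) + 20 \left(-2\right) = 10 \left(-2\right) - 40 = -20 - 40 = -60$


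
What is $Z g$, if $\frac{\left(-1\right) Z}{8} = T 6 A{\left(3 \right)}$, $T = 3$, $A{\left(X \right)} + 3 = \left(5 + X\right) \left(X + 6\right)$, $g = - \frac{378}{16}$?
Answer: $234738$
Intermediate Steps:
$g = - \frac{189}{8}$ ($g = \left(-378\right) \frac{1}{16} = - \frac{189}{8} \approx -23.625$)
$A{\left(X \right)} = -3 + \left(5 + X\right) \left(6 + X\right)$ ($A{\left(X \right)} = -3 + \left(5 + X\right) \left(X + 6\right) = -3 + \left(5 + X\right) \left(6 + X\right)$)
$Z = -9936$ ($Z = - 8 \cdot 3 \cdot 6 \left(27 + 3^{2} + 11 \cdot 3\right) = - 8 \cdot 18 \left(27 + 9 + 33\right) = - 8 \cdot 18 \cdot 69 = \left(-8\right) 1242 = -9936$)
$Z g = \left(-9936\right) \left(- \frac{189}{8}\right) = 234738$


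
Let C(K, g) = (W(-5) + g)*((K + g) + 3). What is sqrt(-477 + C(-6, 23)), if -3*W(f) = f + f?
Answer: sqrt(447)/3 ≈ 7.0475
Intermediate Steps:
W(f) = -2*f/3 (W(f) = -(f + f)/3 = -2*f/3)
C(K, g) = (10/3 + g)*(3 + K + g) (C(K, g) = (-2/3*(-5) + g)*((K + g) + 3) = (10/3 + g)*(3 + K + g))
sqrt(-477 + C(-6, 23)) = sqrt(-477 + (10 + 23**2 + (10/3)*(-6) + (19/3)*23 - 6*23)) = sqrt(-477 + (10 + 529 - 20 + 437/3 - 138)) = sqrt(-477 + 1580/3) = sqrt(149/3) = sqrt(447)/3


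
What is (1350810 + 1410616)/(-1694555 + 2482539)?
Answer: 1380713/393992 ≈ 3.5044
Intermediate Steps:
(1350810 + 1410616)/(-1694555 + 2482539) = 2761426/787984 = 2761426*(1/787984) = 1380713/393992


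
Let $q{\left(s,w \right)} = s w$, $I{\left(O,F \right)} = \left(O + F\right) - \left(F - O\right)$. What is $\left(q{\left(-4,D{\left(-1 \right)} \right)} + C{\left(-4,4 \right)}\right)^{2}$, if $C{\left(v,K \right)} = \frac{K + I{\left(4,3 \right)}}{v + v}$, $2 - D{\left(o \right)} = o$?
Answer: $\frac{729}{4} \approx 182.25$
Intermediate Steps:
$D{\left(o \right)} = 2 - o$
$I{\left(O,F \right)} = 2 O$ ($I{\left(O,F \right)} = \left(F + O\right) - \left(F - O\right) = 2 O$)
$C{\left(v,K \right)} = \frac{8 + K}{2 v}$ ($C{\left(v,K \right)} = \frac{K + 2 \cdot 4}{v + v} = \frac{K + 8}{2 v} = \left(8 + K\right) \frac{1}{2 v} = \frac{8 + K}{2 v}$)
$\left(q{\left(-4,D{\left(-1 \right)} \right)} + C{\left(-4,4 \right)}\right)^{2} = \left(- 4 \left(2 - -1\right) + \frac{8 + 4}{2 \left(-4\right)}\right)^{2} = \left(- 4 \left(2 + 1\right) + \frac{1}{2} \left(- \frac{1}{4}\right) 12\right)^{2} = \left(\left(-4\right) 3 - \frac{3}{2}\right)^{2} = \left(-12 - \frac{3}{2}\right)^{2} = \left(- \frac{27}{2}\right)^{2} = \frac{729}{4}$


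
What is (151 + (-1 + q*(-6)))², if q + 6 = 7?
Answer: 20736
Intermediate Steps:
q = 1 (q = -6 + 7 = 1)
(151 + (-1 + q*(-6)))² = (151 + (-1 + 1*(-6)))² = (151 + (-1 - 6))² = (151 - 7)² = 144² = 20736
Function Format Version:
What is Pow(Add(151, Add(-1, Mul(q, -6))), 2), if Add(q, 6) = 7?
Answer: 20736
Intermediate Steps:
q = 1 (q = Add(-6, 7) = 1)
Pow(Add(151, Add(-1, Mul(q, -6))), 2) = Pow(Add(151, Add(-1, Mul(1, -6))), 2) = Pow(Add(151, Add(-1, -6)), 2) = Pow(Add(151, -7), 2) = Pow(144, 2) = 20736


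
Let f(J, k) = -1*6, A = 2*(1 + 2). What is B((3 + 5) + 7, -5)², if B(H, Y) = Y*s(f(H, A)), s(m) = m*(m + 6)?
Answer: 0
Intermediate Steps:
A = 6 (A = 2*3 = 6)
f(J, k) = -6
s(m) = m*(6 + m)
B(H, Y) = 0 (B(H, Y) = Y*(-6*(6 - 6)) = Y*(-6*0) = Y*0 = 0)
B((3 + 5) + 7, -5)² = 0² = 0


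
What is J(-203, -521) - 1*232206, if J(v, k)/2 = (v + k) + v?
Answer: -234060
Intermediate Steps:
J(v, k) = 2*k + 4*v (J(v, k) = 2*((v + k) + v) = 2*((k + v) + v) = 2*(k + 2*v) = 2*k + 4*v)
J(-203, -521) - 1*232206 = (2*(-521) + 4*(-203)) - 1*232206 = (-1042 - 812) - 232206 = -1854 - 232206 = -234060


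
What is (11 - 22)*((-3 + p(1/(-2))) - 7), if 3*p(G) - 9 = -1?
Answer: 242/3 ≈ 80.667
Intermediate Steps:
p(G) = 8/3 (p(G) = 3 + (1/3)*(-1) = 3 - 1/3 = 8/3)
(11 - 22)*((-3 + p(1/(-2))) - 7) = (11 - 22)*((-3 + 8/3) - 7) = -11*(-1/3 - 7) = -11*(-22/3) = 242/3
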